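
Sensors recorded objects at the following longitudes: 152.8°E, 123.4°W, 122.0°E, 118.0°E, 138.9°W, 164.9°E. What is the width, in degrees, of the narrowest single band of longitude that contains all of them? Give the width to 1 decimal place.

Sort the longitudes: -138.9°, -123.4°, +118.0°, +122.0°, +152.8°, +164.9°.
Eastward gaps between consecutive values (wrapping around): 15.5°, 241.4°, 4.0°, 30.8°, 12.1°, 56.2°.
Largest gap = 241.4° ⇒ minimal covering band is its complement: 360° − 241.4° = 118.6°.
Band runs from +118.0° eastward to -123.4°, crossing the antimeridian.

118.6°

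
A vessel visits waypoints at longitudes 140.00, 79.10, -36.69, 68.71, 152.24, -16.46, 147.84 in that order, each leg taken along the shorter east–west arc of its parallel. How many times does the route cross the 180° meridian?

Leg 1: +140.00° → +79.10°, shortest Δλ = -60.9° (west) — does not cross 180°.
Leg 2: +79.10° → -36.69°, shortest Δλ = -115.79° (west) — does not cross 180°.
Leg 3: -36.69° → +68.71°, shortest Δλ = 105.4° (east) — does not cross 180°.
Leg 4: +68.71° → +152.24°, shortest Δλ = 83.53° (east) — does not cross 180°.
Leg 5: +152.24° → -16.46°, shortest Δλ = -168.7° (west) — does not cross 180°.
Leg 6: -16.46° → +147.84°, shortest Δλ = 164.3° (east) — does not cross 180°.
Total crossings: 0.

0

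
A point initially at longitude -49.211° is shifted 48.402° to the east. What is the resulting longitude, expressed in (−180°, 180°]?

-0.809°

Start at -49.211°; shift +48.402° → -0.809°.
-0.809° already lies in (−180°, 180°].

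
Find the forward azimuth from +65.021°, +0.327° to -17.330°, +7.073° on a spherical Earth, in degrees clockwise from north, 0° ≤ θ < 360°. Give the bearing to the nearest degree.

Δλ = 7.073 − 0.327 = 6.746°.
θ = atan2( sin Δλ · cos φ₂ , cos φ₁ · sin φ₂ − sin φ₁ · cos φ₂ · cos Δλ )
  = atan2(0.11214, -0.98511) = 173.506° → normalised to [0°, 360°): 173.506°.

174°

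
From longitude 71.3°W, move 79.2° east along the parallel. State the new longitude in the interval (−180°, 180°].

7.9°E

Start at -71.3°; shift +79.2° → +7.9°.
+7.9° already lies in (−180°, 180°].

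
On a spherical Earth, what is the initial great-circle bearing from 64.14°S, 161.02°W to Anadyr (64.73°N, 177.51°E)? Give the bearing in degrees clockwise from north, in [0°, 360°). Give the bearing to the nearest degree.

348°

Δλ = 177.51 − -161.02 = 338.53°; wrapped into (−180°, 180°]: -21.47°.
θ = atan2( sin Δλ · cos φ₂ , cos φ₁ · sin φ₂ − sin φ₁ · cos φ₂ · cos Δλ )
  = atan2(-0.15625, 0.75192) = -11.739° → normalised to [0°, 360°): 348.261°.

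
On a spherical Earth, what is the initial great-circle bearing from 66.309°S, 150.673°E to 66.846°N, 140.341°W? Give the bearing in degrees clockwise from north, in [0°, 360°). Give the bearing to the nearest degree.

36°

Δλ = -140.341 − 150.673 = -291.014°; wrapped into (−180°, 180°]: 68.986°.
θ = atan2( sin Δλ · cos φ₂ , cos φ₁ · sin φ₂ − sin φ₁ · cos φ₂ · cos Δλ )
  = atan2(0.36705, 0.49856) = 36.362° → normalised to [0°, 360°): 36.362°.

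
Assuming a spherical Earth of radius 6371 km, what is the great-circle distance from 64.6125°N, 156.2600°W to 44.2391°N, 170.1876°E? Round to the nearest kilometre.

Δλ = 170.1876 − -156.2600 = 326.4476°; wrapped into (−180°, 180°]: -33.5524°.
Δφ = 44.2391 − 64.6125 = -20.3734°.
a = sin²(Δφ/2) + cos φ₁ · cos φ₂ · sin²(Δλ/2) = 0.056868.
c = 2·atan2(√a, √(1−a)) = 0.48158 rad → d = 6371·c ≈ 3068.14 km.

3068 km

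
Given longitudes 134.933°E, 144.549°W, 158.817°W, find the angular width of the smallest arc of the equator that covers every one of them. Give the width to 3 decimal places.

80.518°

Sort the longitudes: -158.817°, -144.549°, +134.933°.
Eastward gaps between consecutive values (wrapping around): 14.268°, 279.482°, 66.250°.
Largest gap = 279.482° ⇒ minimal covering band is its complement: 360° − 279.482° = 80.518°.
Band runs from +134.933° eastward to -144.549°, crossing the antimeridian.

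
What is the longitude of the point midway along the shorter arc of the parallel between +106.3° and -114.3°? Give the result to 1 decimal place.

Signed shortest Δλ from +106.3° to -114.3° is +139.4°.
Midpoint longitude = +106.3° + (+139.4°)/2 = +106.3° + 69.7° = +176.0°.
(The naïve average (+106.3 + -114.3)/2 = -4.0° is on the wrong side of the globe.)

+176.0°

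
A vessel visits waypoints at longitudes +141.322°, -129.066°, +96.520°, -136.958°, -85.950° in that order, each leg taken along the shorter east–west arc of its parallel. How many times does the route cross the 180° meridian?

Leg 1: +141.322° → -129.066°, shortest Δλ = 89.612° (east) — crosses 180°.
Leg 2: -129.066° → +96.520°, shortest Δλ = -134.414° (west) — crosses 180°.
Leg 3: +96.520° → -136.958°, shortest Δλ = 126.522° (east) — crosses 180°.
Leg 4: -136.958° → -85.950°, shortest Δλ = 51.008° (east) — does not cross 180°.
Total crossings: 3.

3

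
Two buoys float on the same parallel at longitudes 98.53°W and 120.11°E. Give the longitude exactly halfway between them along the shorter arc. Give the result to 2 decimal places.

Signed shortest Δλ from -98.53° to +120.11° is -141.36°.
Midpoint longitude = -98.53° + (-141.36°)/2 = -98.53° − 70.68° = -169.21°.
(The naïve average (-98.53 + +120.11)/2 = 10.79° is on the wrong side of the globe.)

169.21°W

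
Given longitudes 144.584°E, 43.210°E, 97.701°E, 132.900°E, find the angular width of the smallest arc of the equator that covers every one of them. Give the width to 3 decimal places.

101.374°

Sort the longitudes: +43.210°, +97.701°, +132.900°, +144.584°.
Eastward gaps between consecutive values (wrapping around): 54.491°, 35.199°, 11.684°, 258.626°.
Largest gap = 258.626° ⇒ minimal covering band is its complement: 360° − 258.626° = 101.374°.
Band runs from +43.210° eastward to +144.584°.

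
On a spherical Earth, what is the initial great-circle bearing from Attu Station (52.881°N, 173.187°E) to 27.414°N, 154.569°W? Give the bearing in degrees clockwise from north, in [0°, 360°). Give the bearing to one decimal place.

124.1°

Δλ = -154.569 − 173.187 = -327.756°; wrapped into (−180°, 180°]: 32.244°.
θ = atan2( sin Δλ · cos φ₂ , cos φ₁ · sin φ₂ − sin φ₁ · cos φ₂ · cos Δλ )
  = atan2(0.47361, -0.32083) = 124.114° → normalised to [0°, 360°): 124.114°.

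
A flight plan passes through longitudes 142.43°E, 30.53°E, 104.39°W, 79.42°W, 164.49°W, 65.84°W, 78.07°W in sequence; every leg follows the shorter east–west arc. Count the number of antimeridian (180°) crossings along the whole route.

0

Leg 1: +142.43° → +30.53°, shortest Δλ = -111.9° (west) — does not cross 180°.
Leg 2: +30.53° → -104.39°, shortest Δλ = -134.92° (west) — does not cross 180°.
Leg 3: -104.39° → -79.42°, shortest Δλ = 24.97° (east) — does not cross 180°.
Leg 4: -79.42° → -164.49°, shortest Δλ = -85.07° (west) — does not cross 180°.
Leg 5: -164.49° → -65.84°, shortest Δλ = 98.65° (east) — does not cross 180°.
Leg 6: -65.84° → -78.07°, shortest Δλ = -12.23° (west) — does not cross 180°.
Total crossings: 0.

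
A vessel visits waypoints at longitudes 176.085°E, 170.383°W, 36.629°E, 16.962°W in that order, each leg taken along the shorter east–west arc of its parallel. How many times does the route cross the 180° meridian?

Leg 1: +176.085° → -170.383°, shortest Δλ = 13.532° (east) — crosses 180°.
Leg 2: -170.383° → +36.629°, shortest Δλ = -152.988° (west) — crosses 180°.
Leg 3: +36.629° → -16.962°, shortest Δλ = -53.591° (west) — does not cross 180°.
Total crossings: 2.

2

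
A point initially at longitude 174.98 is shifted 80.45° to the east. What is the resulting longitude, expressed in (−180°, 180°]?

Start at +174.98°; shift +80.45° → +255.43°.
+255.43° lies outside (−180°, 180°]; subtract 360° → -104.57°.

-104.57°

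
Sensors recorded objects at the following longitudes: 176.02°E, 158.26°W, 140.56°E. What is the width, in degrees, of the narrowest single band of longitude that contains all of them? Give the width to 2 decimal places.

Sort the longitudes: -158.26°, +140.56°, +176.02°.
Eastward gaps between consecutive values (wrapping around): 298.82°, 35.46°, 25.72°.
Largest gap = 298.82° ⇒ minimal covering band is its complement: 360° − 298.82° = 61.18°.
Band runs from +140.56° eastward to -158.26°, crossing the antimeridian.

61.18°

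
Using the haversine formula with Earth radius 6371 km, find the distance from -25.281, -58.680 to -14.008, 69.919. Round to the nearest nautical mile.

6986 nmi

Δλ = 69.919 − -58.680 = 128.599°.
Δφ = -14.008 − -25.281 = 11.273°.
a = sin²(Δφ/2) + cos φ₁ · cos φ₂ · sin²(Δλ/2) = 0.721983.
c = 2·atan2(√a, √(1−a)) = 2.03082 rad → d = 6371·c ≈ 12938.33 km ≈ 6986.14 nmi.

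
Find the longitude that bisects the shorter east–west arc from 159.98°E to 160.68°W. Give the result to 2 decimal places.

Signed shortest Δλ from +159.98° to -160.68° is +39.34°.
Midpoint longitude = +159.98° + (+39.34°)/2 = +159.98° + 19.67° = +179.65°.
(The naïve average (+159.98 + -160.68)/2 = -0.35° is on the wrong side of the globe.)

179.65°E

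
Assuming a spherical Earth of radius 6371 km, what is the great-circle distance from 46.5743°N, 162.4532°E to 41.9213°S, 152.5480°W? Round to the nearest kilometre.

Δλ = -152.5480 − 162.4532 = -315.0012°; wrapped into (−180°, 180°]: 44.9988°.
Δφ = -41.9213 − 46.5743 = -88.4956°.
a = sin²(Δφ/2) + cos φ₁ · cos φ₂ · sin²(Δλ/2) = 0.561774.
c = 2·atan2(√a, √(1−a)) = 1.69466 rad → d = 6371·c ≈ 10796.68 km.

10797 km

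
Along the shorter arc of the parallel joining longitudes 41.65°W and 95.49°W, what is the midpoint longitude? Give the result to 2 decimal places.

Signed shortest Δλ from -41.65° to -95.49° is -53.84°.
Midpoint longitude = -41.65° + (-53.84°)/2 = -41.65° − 26.92° = -68.57°.

68.57°W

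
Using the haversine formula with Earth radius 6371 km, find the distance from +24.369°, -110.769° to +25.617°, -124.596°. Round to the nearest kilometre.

1400 km

Δλ = -124.596 − -110.769 = -13.827°.
Δφ = 25.617 − 24.369 = 1.248°.
a = sin²(Δφ/2) + cos φ₁ · cos φ₂ · sin²(Δλ/2) = 0.012020.
c = 2·atan2(√a, √(1−a)) = 0.21971 rad → d = 6371·c ≈ 1399.76 km.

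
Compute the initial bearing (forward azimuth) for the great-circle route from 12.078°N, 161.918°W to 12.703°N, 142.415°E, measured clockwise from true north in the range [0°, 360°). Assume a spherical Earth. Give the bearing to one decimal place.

Δλ = 142.415 − -161.918 = 304.333°; wrapped into (−180°, 180°]: -55.667°.
θ = atan2( sin Δλ · cos φ₂ , cos φ₁ · sin φ₂ − sin φ₁ · cos φ₂ · cos Δλ )
  = atan2(-0.80556, 0.09990) = -82.930° → normalised to [0°, 360°): 277.070°.

277.1°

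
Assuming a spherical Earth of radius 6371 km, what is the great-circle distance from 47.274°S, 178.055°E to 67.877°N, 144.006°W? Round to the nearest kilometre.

Δλ = -144.006 − 178.055 = -322.061°; wrapped into (−180°, 180°]: 37.939°.
Δφ = 67.877 − -47.274 = 115.151°.
a = sin²(Δφ/2) + cos φ₁ · cos φ₂ · sin²(Δλ/2) = 0.739502.
c = 2·atan2(√a, √(1−a)) = 2.07032 rad → d = 6371·c ≈ 13189.99 km.

13190 km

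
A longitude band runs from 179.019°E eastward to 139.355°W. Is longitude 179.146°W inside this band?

Yes

Band width going east from +179.019° to -139.355°: ((-139.355 − 179.019) mod 360) = 41.626°.
Offset of -179.146° east of the west edge: ((-179.146 − 179.019) mod 360) = 1.835°.
1.835° ≤ 41.626° ⇒ inside.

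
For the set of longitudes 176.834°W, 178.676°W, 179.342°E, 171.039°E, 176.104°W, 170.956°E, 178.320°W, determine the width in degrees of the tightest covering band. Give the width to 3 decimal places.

12.940°

Sort the longitudes: -178.676°, -178.320°, -176.834°, -176.104°, +170.956°, +171.039°, +179.342°.
Eastward gaps between consecutive values (wrapping around): 0.356°, 1.486°, 0.730°, 347.060°, 0.083°, 8.303°, 1.982°.
Largest gap = 347.060° ⇒ minimal covering band is its complement: 360° − 347.060° = 12.940°.
Band runs from +170.956° eastward to -176.104°, crossing the antimeridian.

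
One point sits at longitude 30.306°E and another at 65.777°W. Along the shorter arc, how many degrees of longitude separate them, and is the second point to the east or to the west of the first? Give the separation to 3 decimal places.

Raw difference: -65.777 − 30.306 = -96.083°.
Normalise into (−180°, 180°]: -96.083° stays -96.083°.
Negative ⇒ the second point lies to the west; separation 96.083°.

96.083° west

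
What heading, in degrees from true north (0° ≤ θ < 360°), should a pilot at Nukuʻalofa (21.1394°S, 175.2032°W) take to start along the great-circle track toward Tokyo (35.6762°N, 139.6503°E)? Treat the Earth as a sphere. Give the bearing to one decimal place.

Δλ = 139.6503 − -175.2032 = 314.8535°; wrapped into (−180°, 180°]: -45.1465°.
θ = atan2( sin Δλ · cos φ₂ , cos φ₁ · sin φ₂ − sin φ₁ · cos φ₂ · cos Δλ )
  = atan2(-0.57587, 0.75058) = -37.497° → normalised to [0°, 360°): 322.503°.

322.5°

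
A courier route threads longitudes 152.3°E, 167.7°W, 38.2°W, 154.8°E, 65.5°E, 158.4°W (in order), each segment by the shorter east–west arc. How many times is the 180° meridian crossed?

Leg 1: +152.3° → -167.7°, shortest Δλ = 40.0° (east) — crosses 180°.
Leg 2: -167.7° → -38.2°, shortest Δλ = 129.5° (east) — does not cross 180°.
Leg 3: -38.2° → +154.8°, shortest Δλ = -167.0° (west) — crosses 180°.
Leg 4: +154.8° → +65.5°, shortest Δλ = -89.3° (west) — does not cross 180°.
Leg 5: +65.5° → -158.4°, shortest Δλ = 136.1° (east) — crosses 180°.
Total crossings: 3.

3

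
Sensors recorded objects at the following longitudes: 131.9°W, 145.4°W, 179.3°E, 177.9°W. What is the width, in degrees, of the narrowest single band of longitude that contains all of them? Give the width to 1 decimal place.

48.8°

Sort the longitudes: -177.9°, -145.4°, -131.9°, +179.3°.
Eastward gaps between consecutive values (wrapping around): 32.5°, 13.5°, 311.2°, 2.8°.
Largest gap = 311.2° ⇒ minimal covering band is its complement: 360° − 311.2° = 48.8°.
Band runs from +179.3° eastward to -131.9°, crossing the antimeridian.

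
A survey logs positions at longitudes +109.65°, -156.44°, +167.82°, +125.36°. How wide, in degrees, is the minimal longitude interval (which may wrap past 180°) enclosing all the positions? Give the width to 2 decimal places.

Sort the longitudes: -156.44°, +109.65°, +125.36°, +167.82°.
Eastward gaps between consecutive values (wrapping around): 266.09°, 15.71°, 42.46°, 35.74°.
Largest gap = 266.09° ⇒ minimal covering band is its complement: 360° − 266.09° = 93.91°.
Band runs from +109.65° eastward to -156.44°, crossing the antimeridian.

93.91°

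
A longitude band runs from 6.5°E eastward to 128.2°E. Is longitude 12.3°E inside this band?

Band width going east from +6.5° to +128.2°: ((128.2 − 6.5) mod 360) = 121.7°.
Offset of +12.3° east of the west edge: ((12.3 − 6.5) mod 360) = 5.8°.
5.8° ≤ 121.7° ⇒ inside.

Yes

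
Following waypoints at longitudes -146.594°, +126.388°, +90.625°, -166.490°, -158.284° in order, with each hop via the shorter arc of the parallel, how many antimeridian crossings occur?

2

Leg 1: -146.594° → +126.388°, shortest Δλ = -87.018° (west) — crosses 180°.
Leg 2: +126.388° → +90.625°, shortest Δλ = -35.763° (west) — does not cross 180°.
Leg 3: +90.625° → -166.490°, shortest Δλ = 102.885° (east) — crosses 180°.
Leg 4: -166.490° → -158.284°, shortest Δλ = 8.206° (east) — does not cross 180°.
Total crossings: 2.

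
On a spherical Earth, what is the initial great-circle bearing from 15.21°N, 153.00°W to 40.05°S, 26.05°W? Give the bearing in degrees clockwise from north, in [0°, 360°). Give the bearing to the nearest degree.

Δλ = -26.05 − -153.00 = 126.95°.
θ = atan2( sin Δλ · cos φ₂ , cos φ₁ · sin φ₂ − sin φ₁ · cos φ₂ · cos Δλ )
  = atan2(0.61174, -0.50019) = 129.271° → normalised to [0°, 360°): 129.271°.

129°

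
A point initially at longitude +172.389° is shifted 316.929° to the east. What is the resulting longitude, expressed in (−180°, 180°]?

+129.318°

Start at +172.389°; shift +316.929° → +489.318°.
+489.318° lies outside (−180°, 180°]; subtract 360° → +129.318°.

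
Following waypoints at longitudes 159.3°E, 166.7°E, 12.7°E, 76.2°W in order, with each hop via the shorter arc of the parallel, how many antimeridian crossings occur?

0

Leg 1: +159.3° → +166.7°, shortest Δλ = 7.4° (east) — does not cross 180°.
Leg 2: +166.7° → +12.7°, shortest Δλ = -154.0° (west) — does not cross 180°.
Leg 3: +12.7° → -76.2°, shortest Δλ = -88.9° (west) — does not cross 180°.
Total crossings: 0.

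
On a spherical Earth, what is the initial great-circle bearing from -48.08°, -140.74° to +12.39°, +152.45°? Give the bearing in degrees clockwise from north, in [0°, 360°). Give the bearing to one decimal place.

Δλ = 152.45 − -140.74 = 293.19°; wrapped into (−180°, 180°]: -66.81°.
θ = atan2( sin Δλ · cos φ₂ , cos φ₁ · sin φ₂ − sin φ₁ · cos φ₂ · cos Δλ )
  = atan2(-0.89780, 0.42953) = -64.432° → normalised to [0°, 360°): 295.568°.

295.6°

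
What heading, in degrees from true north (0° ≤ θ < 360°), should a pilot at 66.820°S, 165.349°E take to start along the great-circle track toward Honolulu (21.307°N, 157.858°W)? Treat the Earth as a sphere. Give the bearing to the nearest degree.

34°

Δλ = -157.858 − 165.349 = -323.207°; wrapped into (−180°, 180°]: 36.793°.
θ = atan2( sin Δλ · cos φ₂ , cos φ₁ · sin φ₂ − sin φ₁ · cos φ₂ · cos Δλ )
  = atan2(0.55799, 0.82887) = 33.948° → normalised to [0°, 360°): 33.948°.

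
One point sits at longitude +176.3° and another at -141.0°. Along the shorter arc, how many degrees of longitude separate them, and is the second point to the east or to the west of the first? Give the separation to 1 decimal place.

42.7° east

Raw difference: -141.0 − 176.3 = -317.3°.
Normalise into (−180°, 180°]: -317.3° + 360° = 42.7°.
Positive ⇒ the second point lies to the east; separation 42.7°.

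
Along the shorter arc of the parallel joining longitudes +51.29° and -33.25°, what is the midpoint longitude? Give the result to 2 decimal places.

+9.02°

Signed shortest Δλ from +51.29° to -33.25° is -84.54°.
Midpoint longitude = +51.29° + (-84.54°)/2 = +51.29° − 42.27° = +9.02°.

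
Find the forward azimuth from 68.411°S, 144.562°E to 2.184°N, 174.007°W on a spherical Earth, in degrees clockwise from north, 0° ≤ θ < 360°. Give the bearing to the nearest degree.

43°

Δλ = -174.007 − 144.562 = -318.569°; wrapped into (−180°, 180°]: 41.431°.
θ = atan2( sin Δλ · cos φ₂ , cos φ₁ · sin φ₂ − sin φ₁ · cos φ₂ · cos Δλ )
  = atan2(0.66124, 0.71067) = 42.936° → normalised to [0°, 360°): 42.936°.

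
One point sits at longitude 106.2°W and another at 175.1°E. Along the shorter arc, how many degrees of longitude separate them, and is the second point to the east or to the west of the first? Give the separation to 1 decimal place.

78.7° west

Raw difference: 175.1 − -106.2 = 281.3°.
Normalise into (−180°, 180°]: 281.3° − 360° = -78.7°.
Negative ⇒ the second point lies to the west; separation 78.7°.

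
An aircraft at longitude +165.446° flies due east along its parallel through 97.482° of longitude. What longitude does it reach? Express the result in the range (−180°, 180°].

Start at +165.446°; shift +97.482° → +262.928°.
+262.928° lies outside (−180°, 180°]; subtract 360° → -97.072°.

-97.072°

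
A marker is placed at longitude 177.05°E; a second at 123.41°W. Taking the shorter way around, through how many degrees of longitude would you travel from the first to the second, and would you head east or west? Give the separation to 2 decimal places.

Raw difference: -123.41 − 177.05 = -300.46°.
Normalise into (−180°, 180°]: -300.46° + 360° = 59.54°.
Positive ⇒ the second point lies to the east; separation 59.54°.

59.54° east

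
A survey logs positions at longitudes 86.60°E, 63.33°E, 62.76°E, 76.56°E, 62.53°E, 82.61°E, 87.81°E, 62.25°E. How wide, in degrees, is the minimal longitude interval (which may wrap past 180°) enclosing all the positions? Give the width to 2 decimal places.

25.56°

Sort the longitudes: +62.25°, +62.53°, +62.76°, +63.33°, +76.56°, +82.61°, +86.60°, +87.81°.
Eastward gaps between consecutive values (wrapping around): 0.28°, 0.23°, 0.57°, 13.23°, 6.05°, 3.99°, 1.21°, 334.44°.
Largest gap = 334.44° ⇒ minimal covering band is its complement: 360° − 334.44° = 25.56°.
Band runs from +62.25° eastward to +87.81°.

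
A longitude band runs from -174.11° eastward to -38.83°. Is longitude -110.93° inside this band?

Band width going east from -174.11° to -38.83°: ((-38.83 − -174.11) mod 360) = 135.28°.
Offset of -110.93° east of the west edge: ((-110.93 − -174.11) mod 360) = 63.18°.
63.18° ≤ 135.28° ⇒ inside.

Yes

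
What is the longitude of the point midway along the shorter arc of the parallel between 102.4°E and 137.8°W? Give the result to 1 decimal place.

Signed shortest Δλ from +102.4° to -137.8° is +119.8°.
Midpoint longitude = +102.4° + (+119.8°)/2 = +102.4° + 59.9° = +162.3°.
(The naïve average (+102.4 + -137.8)/2 = -17.7° is on the wrong side of the globe.)

162.3°E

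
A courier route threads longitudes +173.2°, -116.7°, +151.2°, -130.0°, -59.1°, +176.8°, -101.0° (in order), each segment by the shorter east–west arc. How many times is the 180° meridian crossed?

5

Leg 1: +173.2° → -116.7°, shortest Δλ = 70.1° (east) — crosses 180°.
Leg 2: -116.7° → +151.2°, shortest Δλ = -92.1° (west) — crosses 180°.
Leg 3: +151.2° → -130.0°, shortest Δλ = 78.8° (east) — crosses 180°.
Leg 4: -130.0° → -59.1°, shortest Δλ = 70.9° (east) — does not cross 180°.
Leg 5: -59.1° → +176.8°, shortest Δλ = -124.1° (west) — crosses 180°.
Leg 6: +176.8° → -101.0°, shortest Δλ = 82.2° (east) — crosses 180°.
Total crossings: 5.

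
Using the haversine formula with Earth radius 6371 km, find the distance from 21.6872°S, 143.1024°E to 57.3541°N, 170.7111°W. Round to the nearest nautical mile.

Δλ = -170.7111 − 143.1024 = -313.8135°; wrapped into (−180°, 180°]: 46.1865°.
Δφ = 57.3541 − -21.6872 = 79.0413°.
a = sin²(Δφ/2) + cos φ₁ · cos φ₂ · sin²(Δλ/2) = 0.482065.
c = 2·atan2(√a, √(1−a)) = 1.53492 rad → d = 6371·c ≈ 9778.97 km ≈ 5280.22 nmi.

5280 nmi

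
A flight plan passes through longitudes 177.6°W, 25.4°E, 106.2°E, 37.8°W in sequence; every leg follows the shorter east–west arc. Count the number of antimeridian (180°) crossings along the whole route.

Leg 1: -177.6° → +25.4°, shortest Δλ = -157.0° (west) — crosses 180°.
Leg 2: +25.4° → +106.2°, shortest Δλ = 80.8° (east) — does not cross 180°.
Leg 3: +106.2° → -37.8°, shortest Δλ = -144.0° (west) — does not cross 180°.
Total crossings: 1.

1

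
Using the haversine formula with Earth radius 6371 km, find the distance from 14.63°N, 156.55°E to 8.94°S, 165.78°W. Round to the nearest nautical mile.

Δλ = -165.78 − 156.55 = -322.33°; wrapped into (−180°, 180°]: 37.67°.
Δφ = -8.94 − 14.63 = -23.57°.
a = sin²(Δφ/2) + cos φ₁ · cos φ₂ · sin²(Δλ/2) = 0.141338.
c = 2·atan2(√a, √(1−a)) = 0.77084 rad → d = 6371·c ≈ 4911.03 km ≈ 2651.74 nmi.

2652 nmi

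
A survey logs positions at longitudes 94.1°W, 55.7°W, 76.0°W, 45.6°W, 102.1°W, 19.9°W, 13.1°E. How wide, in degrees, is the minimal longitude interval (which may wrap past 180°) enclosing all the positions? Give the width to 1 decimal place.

115.2°

Sort the longitudes: -102.1°, -94.1°, -76.0°, -55.7°, -45.6°, -19.9°, +13.1°.
Eastward gaps between consecutive values (wrapping around): 8.0°, 18.1°, 20.3°, 10.1°, 25.7°, 33.0°, 244.8°.
Largest gap = 244.8° ⇒ minimal covering band is its complement: 360° − 244.8° = 115.2°.
Band runs from -102.1° eastward to +13.1°.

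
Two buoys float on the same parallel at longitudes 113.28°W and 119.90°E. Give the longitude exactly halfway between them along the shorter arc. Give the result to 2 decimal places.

Signed shortest Δλ from -113.28° to +119.90° is -126.82°.
Midpoint longitude = -113.28° + (-126.82°)/2 = -113.28° − 63.41° = -176.69°.
(The naïve average (-113.28 + +119.90)/2 = 3.31° is on the wrong side of the globe.)

176.69°W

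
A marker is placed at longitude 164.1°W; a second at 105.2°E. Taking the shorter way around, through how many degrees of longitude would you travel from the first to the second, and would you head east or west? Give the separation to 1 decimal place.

90.7° west

Raw difference: 105.2 − -164.1 = 269.3°.
Normalise into (−180°, 180°]: 269.3° − 360° = -90.7°.
Negative ⇒ the second point lies to the west; separation 90.7°.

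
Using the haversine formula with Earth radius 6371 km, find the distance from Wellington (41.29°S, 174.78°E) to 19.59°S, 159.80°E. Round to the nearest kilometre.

2798 km

Δλ = 159.80 − 174.78 = -14.98°.
Δφ = -19.59 − -41.29 = 21.70°.
a = sin²(Δφ/2) + cos φ₁ · cos φ₂ · sin²(Δλ/2) = 0.047462.
c = 2·atan2(√a, √(1−a)) = 0.43924 rad → d = 6371·c ≈ 2798.39 km.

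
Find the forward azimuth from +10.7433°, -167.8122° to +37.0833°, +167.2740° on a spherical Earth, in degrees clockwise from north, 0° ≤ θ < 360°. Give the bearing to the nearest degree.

Δλ = 167.2740 − -167.8122 = 335.0862°; wrapped into (−180°, 180°]: -24.9138°.
θ = atan2( sin Δλ · cos φ₂ , cos φ₁ · sin φ₂ − sin φ₁ · cos φ₂ · cos Δλ )
  = atan2(-0.33606, 0.45754) = -36.297° → normalised to [0°, 360°): 323.703°.

324°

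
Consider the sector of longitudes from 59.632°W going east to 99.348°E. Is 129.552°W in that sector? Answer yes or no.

Band width going east from -59.632° to +99.348°: ((99.348 − -59.632) mod 360) = 158.980°.
Offset of -129.552° east of the west edge: ((-129.552 − -59.632) mod 360) = 290.080°.
290.080° > 158.980° ⇒ outside.

No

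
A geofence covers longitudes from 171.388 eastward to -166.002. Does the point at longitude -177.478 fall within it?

Yes

Band width going east from +171.388° to -166.002°: ((-166.002 − 171.388) mod 360) = 22.610°.
Offset of -177.478° east of the west edge: ((-177.478 − 171.388) mod 360) = 11.134°.
11.134° ≤ 22.610° ⇒ inside.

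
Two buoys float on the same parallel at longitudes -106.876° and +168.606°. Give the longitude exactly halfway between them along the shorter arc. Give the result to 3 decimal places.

-149.135°

Signed shortest Δλ from -106.876° to +168.606° is -84.518°.
Midpoint longitude = -106.876° + (-84.518°)/2 = -106.876° − 42.259° = -149.135°.
(The naïve average (-106.876 + +168.606)/2 = 30.865° is on the wrong side of the globe.)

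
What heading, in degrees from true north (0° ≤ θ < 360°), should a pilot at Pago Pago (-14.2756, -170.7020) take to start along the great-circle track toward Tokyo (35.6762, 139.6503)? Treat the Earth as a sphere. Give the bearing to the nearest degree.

Δλ = 139.6503 − -170.7020 = 310.3523°; wrapped into (−180°, 180°]: -49.6477°.
θ = atan2( sin Δλ · cos φ₂ , cos φ₁ · sin φ₂ − sin φ₁ · cos φ₂ · cos Δλ )
  = atan2(-0.61906, 0.69489) = -41.697° → normalised to [0°, 360°): 318.303°.

318°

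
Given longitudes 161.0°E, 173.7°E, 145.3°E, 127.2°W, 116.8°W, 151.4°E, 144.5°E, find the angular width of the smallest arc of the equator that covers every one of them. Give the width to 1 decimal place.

98.7°

Sort the longitudes: -127.2°, -116.8°, +144.5°, +145.3°, +151.4°, +161.0°, +173.7°.
Eastward gaps between consecutive values (wrapping around): 10.4°, 261.3°, 0.8°, 6.1°, 9.6°, 12.7°, 59.1°.
Largest gap = 261.3° ⇒ minimal covering band is its complement: 360° − 261.3° = 98.7°.
Band runs from +144.5° eastward to -116.8°, crossing the antimeridian.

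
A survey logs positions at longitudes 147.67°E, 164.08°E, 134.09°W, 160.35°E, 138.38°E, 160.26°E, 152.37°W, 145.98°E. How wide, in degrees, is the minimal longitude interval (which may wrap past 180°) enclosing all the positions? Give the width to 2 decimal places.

87.53°

Sort the longitudes: -152.37°, -134.09°, +138.38°, +145.98°, +147.67°, +160.26°, +160.35°, +164.08°.
Eastward gaps between consecutive values (wrapping around): 18.28°, 272.47°, 7.60°, 1.69°, 12.59°, 0.09°, 3.73°, 43.55°.
Largest gap = 272.47° ⇒ minimal covering band is its complement: 360° − 272.47° = 87.53°.
Band runs from +138.38° eastward to -134.09°, crossing the antimeridian.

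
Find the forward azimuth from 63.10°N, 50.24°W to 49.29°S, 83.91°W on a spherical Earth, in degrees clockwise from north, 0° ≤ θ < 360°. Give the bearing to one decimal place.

203.6°

Δλ = -83.91 − -50.24 = -33.67°.
θ = atan2( sin Δλ · cos φ₂ , cos φ₁ · sin φ₂ − sin φ₁ · cos φ₂ · cos Δλ )
  = atan2(-0.36160, -0.82704) = -156.384° → normalised to [0°, 360°): 203.616°.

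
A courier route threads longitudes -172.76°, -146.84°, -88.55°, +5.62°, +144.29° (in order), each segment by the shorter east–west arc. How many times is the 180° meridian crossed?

0

Leg 1: -172.76° → -146.84°, shortest Δλ = 25.92° (east) — does not cross 180°.
Leg 2: -146.84° → -88.55°, shortest Δλ = 58.29° (east) — does not cross 180°.
Leg 3: -88.55° → +5.62°, shortest Δλ = 94.17° (east) — does not cross 180°.
Leg 4: +5.62° → +144.29°, shortest Δλ = 138.67° (east) — does not cross 180°.
Total crossings: 0.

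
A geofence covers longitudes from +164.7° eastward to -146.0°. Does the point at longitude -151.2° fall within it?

Band width going east from +164.7° to -146.0°: ((-146.0 − 164.7) mod 360) = 49.3°.
Offset of -151.2° east of the west edge: ((-151.2 − 164.7) mod 360) = 44.1°.
44.1° ≤ 49.3° ⇒ inside.

Yes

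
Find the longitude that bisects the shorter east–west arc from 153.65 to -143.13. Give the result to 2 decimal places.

-174.74°

Signed shortest Δλ from +153.65° to -143.13° is +63.22°.
Midpoint longitude = +153.65° + (+63.22°)/2 = +153.65° + 31.61° = +185.26°.
Normalise into (−180°, 180°]: -174.74°.
(The naïve average (+153.65 + -143.13)/2 = 5.26° is on the wrong side of the globe.)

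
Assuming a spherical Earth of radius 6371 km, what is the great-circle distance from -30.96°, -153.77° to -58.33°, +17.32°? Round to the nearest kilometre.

Δλ = 17.32 − -153.77 = 171.09°.
Δφ = -58.33 − -30.96 = -27.37°.
a = sin²(Δφ/2) + cos φ₁ · cos φ₂ · sin²(Δλ/2) = 0.503479.
c = 2·atan2(√a, √(1−a)) = 1.57775 rad → d = 6371·c ≈ 10051.88 km.

10052 km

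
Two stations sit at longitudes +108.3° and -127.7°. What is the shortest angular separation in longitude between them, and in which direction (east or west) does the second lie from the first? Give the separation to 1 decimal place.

124.0° east

Raw difference: -127.7 − 108.3 = -236.0°.
Normalise into (−180°, 180°]: -236.0° + 360° = 124.0°.
Positive ⇒ the second point lies to the east; separation 124.0°.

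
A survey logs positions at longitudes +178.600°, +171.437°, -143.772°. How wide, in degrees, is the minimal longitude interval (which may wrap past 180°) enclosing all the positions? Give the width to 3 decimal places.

44.791°

Sort the longitudes: -143.772°, +171.437°, +178.600°.
Eastward gaps between consecutive values (wrapping around): 315.209°, 7.163°, 37.628°.
Largest gap = 315.209° ⇒ minimal covering band is its complement: 360° − 315.209° = 44.791°.
Band runs from +171.437° eastward to -143.772°, crossing the antimeridian.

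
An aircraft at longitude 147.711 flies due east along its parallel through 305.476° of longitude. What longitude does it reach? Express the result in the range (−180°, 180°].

Start at +147.711°; shift +305.476° → +453.187°.
+453.187° lies outside (−180°, 180°]; subtract 360° → +93.187°.

+93.187°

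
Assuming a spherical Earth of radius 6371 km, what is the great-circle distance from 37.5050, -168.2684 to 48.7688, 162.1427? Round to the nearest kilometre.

2684 km

Δλ = 162.1427 − -168.2684 = 330.4111°; wrapped into (−180°, 180°]: -29.5889°.
Δφ = 48.7688 − 37.5050 = 11.2638°.
a = sin²(Δφ/2) + cos φ₁ · cos φ₂ · sin²(Δλ/2) = 0.043724.
c = 2·atan2(√a, √(1−a)) = 0.42131 rad → d = 6371·c ≈ 2684.20 km.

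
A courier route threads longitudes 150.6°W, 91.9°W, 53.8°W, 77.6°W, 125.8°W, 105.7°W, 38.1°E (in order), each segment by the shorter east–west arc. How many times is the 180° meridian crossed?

0

Leg 1: -150.6° → -91.9°, shortest Δλ = 58.7° (east) — does not cross 180°.
Leg 2: -91.9° → -53.8°, shortest Δλ = 38.1° (east) — does not cross 180°.
Leg 3: -53.8° → -77.6°, shortest Δλ = -23.8° (west) — does not cross 180°.
Leg 4: -77.6° → -125.8°, shortest Δλ = -48.2° (west) — does not cross 180°.
Leg 5: -125.8° → -105.7°, shortest Δλ = 20.1° (east) — does not cross 180°.
Leg 6: -105.7° → +38.1°, shortest Δλ = 143.8° (east) — does not cross 180°.
Total crossings: 0.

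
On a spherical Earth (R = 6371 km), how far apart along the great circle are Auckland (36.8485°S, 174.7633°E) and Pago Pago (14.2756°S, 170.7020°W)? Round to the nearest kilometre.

2894 km

Δλ = -170.7020 − 174.7633 = -345.4653°; wrapped into (−180°, 180°]: 14.5347°.
Δφ = -14.2756 − -36.8485 = 22.5729°.
a = sin²(Δφ/2) + cos φ₁ · cos φ₂ · sin²(Δλ/2) = 0.050714.
c = 2·atan2(√a, √(1−a)) = 0.45429 rad → d = 6371·c ≈ 2894.29 km.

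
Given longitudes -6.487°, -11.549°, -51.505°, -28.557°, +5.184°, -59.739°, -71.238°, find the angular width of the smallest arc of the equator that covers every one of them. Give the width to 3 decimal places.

Sort the longitudes: -71.238°, -59.739°, -51.505°, -28.557°, -11.549°, -6.487°, +5.184°.
Eastward gaps between consecutive values (wrapping around): 11.499°, 8.234°, 22.948°, 17.008°, 5.062°, 11.671°, 283.578°.
Largest gap = 283.578° ⇒ minimal covering band is its complement: 360° − 283.578° = 76.422°.
Band runs from -71.238° eastward to +5.184°.

76.422°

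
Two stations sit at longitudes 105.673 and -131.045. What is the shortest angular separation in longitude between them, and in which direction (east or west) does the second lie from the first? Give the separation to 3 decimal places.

Raw difference: -131.045 − 105.673 = -236.718°.
Normalise into (−180°, 180°]: -236.718° + 360° = 123.282°.
Positive ⇒ the second point lies to the east; separation 123.282°.

123.282° east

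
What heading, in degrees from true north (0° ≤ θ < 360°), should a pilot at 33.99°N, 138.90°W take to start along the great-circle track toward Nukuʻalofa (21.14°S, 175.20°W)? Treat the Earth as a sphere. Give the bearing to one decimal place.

217.5°

Δλ = -175.20 − -138.90 = -36.30°.
θ = atan2( sin Δλ · cos φ₂ , cos φ₁ · sin φ₂ − sin φ₁ · cos φ₂ · cos Δλ )
  = atan2(-0.55217, -0.71926) = -142.487° → normalised to [0°, 360°): 217.513°.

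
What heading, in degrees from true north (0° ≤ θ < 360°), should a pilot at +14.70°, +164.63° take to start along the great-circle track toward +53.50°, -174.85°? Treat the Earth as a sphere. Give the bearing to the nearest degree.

Δλ = -174.85 − 164.63 = -339.48°; wrapped into (−180°, 180°]: 20.52°.
θ = atan2( sin Δλ · cos φ₂ , cos φ₁ · sin φ₂ − sin φ₁ · cos φ₂ · cos Δλ )
  = atan2(0.20851, 0.63618) = 18.146° → normalised to [0°, 360°): 18.146°.

18°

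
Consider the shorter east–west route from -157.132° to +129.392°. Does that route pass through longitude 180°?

Yes

Naïve |129.392 − -157.132| = 286.524° > 180°, so the shorter arc goes the other way round — across 180°.
Signed shortest Δλ = ((129.392 − -157.132 + 180) mod 360) − 180 = -73.476°.
Going west by 73.476° from -157.132° passes through 180° before reaching +129.392°.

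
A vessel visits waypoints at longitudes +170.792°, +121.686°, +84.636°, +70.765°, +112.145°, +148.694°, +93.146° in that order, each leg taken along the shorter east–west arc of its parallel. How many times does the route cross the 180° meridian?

0

Leg 1: +170.792° → +121.686°, shortest Δλ = -49.106° (west) — does not cross 180°.
Leg 2: +121.686° → +84.636°, shortest Δλ = -37.05° (west) — does not cross 180°.
Leg 3: +84.636° → +70.765°, shortest Δλ = -13.871° (west) — does not cross 180°.
Leg 4: +70.765° → +112.145°, shortest Δλ = 41.38° (east) — does not cross 180°.
Leg 5: +112.145° → +148.694°, shortest Δλ = 36.549° (east) — does not cross 180°.
Leg 6: +148.694° → +93.146°, shortest Δλ = -55.548° (west) — does not cross 180°.
Total crossings: 0.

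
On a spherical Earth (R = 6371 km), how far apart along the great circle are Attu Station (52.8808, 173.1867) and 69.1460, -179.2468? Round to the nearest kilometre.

Δλ = -179.2468 − 173.1867 = -352.4335°; wrapped into (−180°, 180°]: 7.5665°.
Δφ = 69.1460 − 52.8808 = 16.2652°.
a = sin²(Δφ/2) + cos φ₁ · cos φ₂ · sin²(Δλ/2) = 0.020948.
c = 2·atan2(√a, √(1−a)) = 0.29049 rad → d = 6371·c ≈ 1850.68 km.

1851 km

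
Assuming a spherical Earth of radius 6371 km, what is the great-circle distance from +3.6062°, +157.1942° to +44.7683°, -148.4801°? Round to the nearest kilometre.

Δλ = -148.4801 − 157.1942 = -305.6743°; wrapped into (−180°, 180°]: 54.3257°.
Δφ = 44.7683 − 3.6062 = 41.1621°.
a = sin²(Δφ/2) + cos φ₁ · cos φ₂ · sin²(Δλ/2) = 0.271246.
c = 2·atan2(√a, √(1−a)) = 1.09561 rad → d = 6371·c ≈ 6980.10 km.

6980 km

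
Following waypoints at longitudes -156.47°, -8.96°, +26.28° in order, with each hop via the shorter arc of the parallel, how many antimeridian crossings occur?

Leg 1: -156.47° → -8.96°, shortest Δλ = 147.51° (east) — does not cross 180°.
Leg 2: -8.96° → +26.28°, shortest Δλ = 35.24° (east) — does not cross 180°.
Total crossings: 0.

0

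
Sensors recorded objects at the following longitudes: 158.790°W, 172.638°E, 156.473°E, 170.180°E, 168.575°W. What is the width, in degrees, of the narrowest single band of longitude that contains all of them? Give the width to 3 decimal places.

44.737°

Sort the longitudes: -168.575°, -158.790°, +156.473°, +170.180°, +172.638°.
Eastward gaps between consecutive values (wrapping around): 9.785°, 315.263°, 13.707°, 2.458°, 18.787°.
Largest gap = 315.263° ⇒ minimal covering band is its complement: 360° − 315.263° = 44.737°.
Band runs from +156.473° eastward to -158.790°, crossing the antimeridian.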